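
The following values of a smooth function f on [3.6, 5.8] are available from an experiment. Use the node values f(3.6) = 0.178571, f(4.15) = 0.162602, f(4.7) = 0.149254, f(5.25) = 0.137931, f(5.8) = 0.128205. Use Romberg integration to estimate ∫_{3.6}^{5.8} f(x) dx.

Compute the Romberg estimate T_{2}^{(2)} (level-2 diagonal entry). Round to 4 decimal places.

T_{0}^{(0)} (trapezoid, 1 panel, h=2.2000): 0.337454
T_{1}^{(0)} (trapezoid, 2 panels, h=1.1000): 0.332906
T_{2}^{(0)} (trapezoid, 4 panels, h=0.5500): 0.331746
T_{1}^{(1)} = 0.332906 + (0.332906 − 0.337454)/3 = 0.331390
T_{2}^{(1)} = 0.331746 + (0.331746 − 0.332906)/3 = 0.331359
T_{2}^{(2)} = 0.331359 + (0.331359 − 0.331390)/15 = 0.331357

0.3314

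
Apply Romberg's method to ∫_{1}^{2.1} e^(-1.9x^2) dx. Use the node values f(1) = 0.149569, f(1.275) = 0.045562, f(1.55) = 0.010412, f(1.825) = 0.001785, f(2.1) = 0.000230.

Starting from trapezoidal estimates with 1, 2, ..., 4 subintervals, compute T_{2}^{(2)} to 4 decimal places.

0.0329

T_{0}^{(0)} (trapezoid, 1 panel, h=1.1000): 0.082389
T_{1}^{(0)} (trapezoid, 2 panels, h=0.5500): 0.046921
T_{2}^{(0)} (trapezoid, 4 panels, h=0.2750): 0.036481
T_{1}^{(1)} = 0.046921 + (0.046921 − 0.082389)/3 = 0.035098
T_{2}^{(1)} = 0.036481 + (0.036481 − 0.046921)/3 = 0.033001
T_{2}^{(2)} = 0.033001 + (0.033001 − 0.035098)/15 = 0.032861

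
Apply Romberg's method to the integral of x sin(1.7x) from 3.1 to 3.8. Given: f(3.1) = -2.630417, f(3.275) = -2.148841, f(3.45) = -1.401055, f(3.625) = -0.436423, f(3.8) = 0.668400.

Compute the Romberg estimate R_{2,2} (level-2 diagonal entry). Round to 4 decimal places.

R_{0,0} (trapezoid, 1 panel, h=0.7000): -0.686706
R_{1,0} (trapezoid, 2 panels, h=0.3500): -0.833722
R_{2,0} (trapezoid, 4 panels, h=0.1750): -0.869282
R_{1,1} = -0.833722 + (-0.833722 − (-0.686706))/3 = -0.882727
R_{2,1} = -0.869282 + (-0.869282 − (-0.833722))/3 = -0.881135
R_{2,2} = -0.881135 + (-0.881135 − (-0.882727))/15 = -0.881029

-0.8810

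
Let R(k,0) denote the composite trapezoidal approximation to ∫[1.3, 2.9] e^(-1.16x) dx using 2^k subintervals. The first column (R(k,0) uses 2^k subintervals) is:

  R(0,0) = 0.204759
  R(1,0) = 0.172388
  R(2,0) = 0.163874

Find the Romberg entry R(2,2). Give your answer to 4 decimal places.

R(1,1) = 0.172388 + (0.172388 − 0.204759)/3 = 0.161598
R(2,1) = 0.163874 + (0.163874 − 0.172388)/3 = 0.161036
R(2,2) = (16·0.161036 − 0.161598) / 15 = 0.160999

0.1610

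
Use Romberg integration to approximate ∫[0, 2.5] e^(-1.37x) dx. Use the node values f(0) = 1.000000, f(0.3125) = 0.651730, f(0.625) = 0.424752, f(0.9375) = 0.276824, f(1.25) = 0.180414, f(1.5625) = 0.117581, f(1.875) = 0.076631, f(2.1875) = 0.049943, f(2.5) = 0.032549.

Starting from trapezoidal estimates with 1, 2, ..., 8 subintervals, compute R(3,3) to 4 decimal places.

R(0,0) (trapezoid, 1 panel, h=2.5000): 1.290686
R(1,0) (trapezoid, 2 panels, h=1.2500): 0.870861
R(2,0) (trapezoid, 4 panels, h=0.6250): 0.748795
R(3,0) (trapezoid, 8 panels, h=0.3125): 0.716922
R(1,1) = 0.870861 + (0.870861 − 1.290686)/3 = 0.730919
R(2,1) = 0.748795 + (0.748795 − 0.870861)/3 = 0.708106
R(3,1) = 0.716922 + (0.716922 − 0.748795)/3 = 0.706298
R(2,2) = 0.708106 + (0.708106 − 0.730919)/15 = 0.706585
R(3,2) = 0.706298 + (0.706298 − 0.708106)/15 = 0.706177
R(3,3) = 0.706177 + (0.706177 − 0.706585)/63 = 0.706171

0.7062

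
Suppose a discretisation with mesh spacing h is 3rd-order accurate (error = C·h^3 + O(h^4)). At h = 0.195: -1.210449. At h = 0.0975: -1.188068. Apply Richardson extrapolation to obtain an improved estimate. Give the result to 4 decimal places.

The leading error scales as h^3; refining by a factor of 2 reduces it by 2^3 = 8.
Extrapolated value = (8·A(h/2) − A(h)) / (8 − 1)
= (8·(-1.188068) − (-1.210449)) / 7
= -8.294095 / 7 = -1.184871

-1.1849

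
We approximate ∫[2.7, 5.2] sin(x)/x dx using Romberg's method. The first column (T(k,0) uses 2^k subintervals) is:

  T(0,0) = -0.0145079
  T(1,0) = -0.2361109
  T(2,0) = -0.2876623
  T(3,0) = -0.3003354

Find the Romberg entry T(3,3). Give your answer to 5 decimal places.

T(1,1) = -0.2361109 + (-0.2361109 − (-0.0145079))/3 = -0.3099786
T(2,1) = (4·(-0.2876623) − (-0.2361109)) / 3 = -0.3048461
T(3,1) = -0.3003354 + (-0.3003354 − (-0.2876623))/3 = -0.3045598
T(2,2) = (16·(-0.3048461) − (-0.3099786)) / 15 = -0.3045039
T(3,2) = (16·(-0.3045598) − (-0.3048461)) / 15 = -0.3045407
T(3,3) = (64·(-0.3045407) − (-0.3045039)) / 63 = -0.3045413

-0.30454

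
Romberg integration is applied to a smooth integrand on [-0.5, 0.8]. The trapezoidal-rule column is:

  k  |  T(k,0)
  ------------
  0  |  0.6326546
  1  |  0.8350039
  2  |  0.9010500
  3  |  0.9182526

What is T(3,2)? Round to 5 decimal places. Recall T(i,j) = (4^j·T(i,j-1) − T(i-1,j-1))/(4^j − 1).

Richardson extrapolation on the trapezoidal column (denominator 4−1=3):
T(2,1) = 0.9010500 + (0.9010500 − 0.8350039)/3 = 0.9230654
T(3,1) = (4·0.9182526 − 0.9010500) / 3 = 0.9239868
T(3,2) = (16·0.9239868 − 0.9230654) / 15 = 0.9240482
(Column j=1 coincides with Simpson's rule on the same nodes.)

0.92405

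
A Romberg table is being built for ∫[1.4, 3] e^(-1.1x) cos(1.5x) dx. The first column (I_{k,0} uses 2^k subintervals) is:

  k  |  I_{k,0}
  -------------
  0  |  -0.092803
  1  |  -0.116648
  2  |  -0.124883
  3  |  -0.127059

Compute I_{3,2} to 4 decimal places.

I_{2,1} = (4·(-0.124883) − (-0.116648)) / 3 = -0.127628
I_{3,1} = (4·(-0.127059) − (-0.124883)) / 3 = -0.127784
I_{3,2} = (16·(-0.127784) − (-0.127628)) / 15 = -0.127794

-0.1278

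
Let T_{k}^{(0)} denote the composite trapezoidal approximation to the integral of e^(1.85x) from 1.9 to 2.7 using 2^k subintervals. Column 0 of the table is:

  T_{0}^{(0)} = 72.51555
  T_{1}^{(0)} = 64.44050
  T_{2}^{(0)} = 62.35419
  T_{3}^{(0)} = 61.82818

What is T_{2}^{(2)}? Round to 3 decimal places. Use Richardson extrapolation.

Richardson extrapolation on the trapezoidal column (denominator 4−1=3):
T_{1}^{(1)} = (4·64.44050 − 72.51555) / 3 = 61.74882
T_{2}^{(1)} = 62.35419 + (62.35419 − 64.44050)/3 = 61.65875
T_{2}^{(2)} = (16·61.65875 − 61.74882) / 15 = 61.65275

61.653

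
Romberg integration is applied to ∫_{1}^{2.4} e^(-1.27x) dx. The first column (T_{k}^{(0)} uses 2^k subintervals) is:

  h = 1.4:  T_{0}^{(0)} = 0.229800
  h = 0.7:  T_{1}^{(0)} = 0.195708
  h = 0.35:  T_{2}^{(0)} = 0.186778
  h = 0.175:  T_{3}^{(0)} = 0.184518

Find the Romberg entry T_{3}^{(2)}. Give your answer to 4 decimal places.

Richardson extrapolation on the trapezoidal column (denominator 4−1=3):
T_{2}^{(1)} = (4·0.186778 − 0.195708) / 3 = 0.183801
T_{3}^{(1)} = (4·0.184518 − 0.186778) / 3 = 0.183765
T_{3}^{(2)} = 0.183765 + (0.183765 − 0.183801)/15 = 0.183763

0.1838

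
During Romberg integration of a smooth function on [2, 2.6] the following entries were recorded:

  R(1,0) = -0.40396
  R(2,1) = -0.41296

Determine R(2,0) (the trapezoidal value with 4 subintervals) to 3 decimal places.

From R(2,1) = (4·R(2,0) − R(1,0))/3, solve for R(2,0):
4·R(2,0) = 3·(-0.41296) + (-0.40396) = -1.64284
R(2,0) = -0.41071

-0.411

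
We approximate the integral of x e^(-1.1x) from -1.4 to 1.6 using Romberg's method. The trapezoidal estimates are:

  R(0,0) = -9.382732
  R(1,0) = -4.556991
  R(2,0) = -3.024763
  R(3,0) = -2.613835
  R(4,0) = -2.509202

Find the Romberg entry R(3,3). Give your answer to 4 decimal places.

Richardson extrapolation on the trapezoidal column (denominator 4−1=3):
R(1,1) = (4·(-4.556991) − (-9.382732)) / 3 = -2.948411
R(2,1) = (4·(-3.024763) − (-4.556991)) / 3 = -2.514020
R(3,1) = (4·(-2.613835) − (-3.024763)) / 3 = -2.476859
R(2,2) = (16·(-2.514020) − (-2.948411)) / 15 = -2.485061
R(3,2) = (16·(-2.476859) − (-2.514020)) / 15 = -2.474382
R(3,3) = -2.474382 + (-2.474382 − (-2.485061))/63 = -2.474212

-2.4742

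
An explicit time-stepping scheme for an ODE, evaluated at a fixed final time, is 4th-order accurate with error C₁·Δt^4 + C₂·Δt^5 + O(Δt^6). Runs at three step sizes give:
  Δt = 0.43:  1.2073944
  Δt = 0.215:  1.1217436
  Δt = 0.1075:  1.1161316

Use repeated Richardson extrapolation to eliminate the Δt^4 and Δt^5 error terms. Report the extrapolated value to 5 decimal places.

1.11575

First eliminate the Δt^4 term (factor 2^4 = 16):
  B₁ = (16·1.1217436 − 1.2073944)/15 = 1.1160335
  B₂ = (16·1.1161316 − 1.1217436)/15 = 1.1157575
Then eliminate the Δt^5 term (factor 2^5 = 32):
  (32·1.1157575 − 1.1160335)/31 = 1.1157486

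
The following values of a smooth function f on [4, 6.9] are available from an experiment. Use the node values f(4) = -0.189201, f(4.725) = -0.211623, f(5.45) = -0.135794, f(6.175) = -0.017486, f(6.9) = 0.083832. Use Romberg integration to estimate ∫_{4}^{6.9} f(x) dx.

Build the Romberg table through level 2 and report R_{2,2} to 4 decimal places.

-0.3125

R_{0,0} (trapezoid, 1 panel, h=2.9000): -0.152785
R_{1,0} (trapezoid, 2 panels, h=1.4500): -0.273294
R_{2,0} (trapezoid, 4 panels, h=0.7250): -0.302751
R_{1,1} = -0.273294 + (-0.273294 − (-0.152785))/3 = -0.313464
R_{2,1} = -0.302751 + (-0.302751 − (-0.273294))/3 = -0.312570
R_{2,2} = -0.312570 + (-0.312570 − (-0.313464))/15 = -0.312510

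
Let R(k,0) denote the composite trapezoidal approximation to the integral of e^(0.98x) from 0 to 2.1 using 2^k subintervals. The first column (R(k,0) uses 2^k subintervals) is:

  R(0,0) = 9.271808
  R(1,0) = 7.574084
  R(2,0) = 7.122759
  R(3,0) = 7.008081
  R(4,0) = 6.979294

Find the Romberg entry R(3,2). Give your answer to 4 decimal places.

6.9697

Richardson extrapolation on the trapezoidal column (denominator 4−1=3):
R(2,1) = (4·7.122759 − 7.574084) / 3 = 6.972317
R(3,1) = 7.008081 + (7.008081 − 7.122759)/3 = 6.969855
R(3,2) = 6.969855 + (6.969855 − 6.972317)/15 = 6.969691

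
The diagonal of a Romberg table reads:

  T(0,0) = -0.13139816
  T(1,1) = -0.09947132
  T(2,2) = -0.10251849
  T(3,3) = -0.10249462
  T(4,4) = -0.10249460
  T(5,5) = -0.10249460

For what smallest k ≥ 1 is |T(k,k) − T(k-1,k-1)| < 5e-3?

k = 2

|T(1,1) − T(0,0)| = 0.03192684 ≥ 5e-3
|T(2,2) − T(1,1)| = 0.00304717 < 5e-3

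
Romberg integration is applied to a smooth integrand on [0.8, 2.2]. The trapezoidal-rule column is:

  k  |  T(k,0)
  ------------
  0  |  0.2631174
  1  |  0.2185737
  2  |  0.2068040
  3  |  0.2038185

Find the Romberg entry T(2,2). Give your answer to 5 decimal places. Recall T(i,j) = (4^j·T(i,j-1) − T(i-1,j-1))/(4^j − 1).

0.20282

Richardson extrapolation on the trapezoidal column (denominator 4−1=3):
T(1,1) = (4·0.2185737 − 0.2631174) / 3 = 0.2037258
T(2,1) = (4·0.2068040 − 0.2185737) / 3 = 0.2028808
T(2,2) = 0.2028808 + (0.2028808 − 0.2037258)/15 = 0.2028245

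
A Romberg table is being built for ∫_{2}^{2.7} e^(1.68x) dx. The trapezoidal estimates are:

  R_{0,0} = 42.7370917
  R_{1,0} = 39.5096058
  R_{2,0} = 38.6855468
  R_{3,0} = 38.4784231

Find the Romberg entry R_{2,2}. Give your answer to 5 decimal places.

R_{1,1} = (4·39.5096058 − 42.7370917) / 3 = 38.4337772
R_{2,1} = (4·38.6855468 − 39.5096058) / 3 = 38.4108605
R_{2,2} = 38.4108605 + (38.4108605 − 38.4337772)/15 = 38.4093327

38.40933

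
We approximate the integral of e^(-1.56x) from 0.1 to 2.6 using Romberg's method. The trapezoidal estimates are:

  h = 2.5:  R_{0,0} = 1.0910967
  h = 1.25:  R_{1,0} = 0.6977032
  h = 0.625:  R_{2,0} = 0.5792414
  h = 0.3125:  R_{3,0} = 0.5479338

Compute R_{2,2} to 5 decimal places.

0.53797

Richardson extrapolation on the trapezoidal column (denominator 4−1=3):
R_{1,1} = 0.6977032 + (0.6977032 − 1.0910967)/3 = 0.5665720
R_{2,1} = (4·0.5792414 − 0.6977032) / 3 = 0.5397541
R_{2,2} = 0.5397541 + (0.5397541 − 0.5665720)/15 = 0.5379662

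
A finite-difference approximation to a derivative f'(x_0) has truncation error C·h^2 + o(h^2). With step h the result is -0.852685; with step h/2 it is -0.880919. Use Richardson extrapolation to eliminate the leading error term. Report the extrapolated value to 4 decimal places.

-0.8903

The leading error scales as h^2; refining by a factor of 2 reduces it by 2^2 = 4.
Extrapolated value = (4·A(h/2) − A(h)) / (4 − 1)
= (4·(-0.880919) − (-0.852685)) / 3
= -2.670991 / 3 = -0.890330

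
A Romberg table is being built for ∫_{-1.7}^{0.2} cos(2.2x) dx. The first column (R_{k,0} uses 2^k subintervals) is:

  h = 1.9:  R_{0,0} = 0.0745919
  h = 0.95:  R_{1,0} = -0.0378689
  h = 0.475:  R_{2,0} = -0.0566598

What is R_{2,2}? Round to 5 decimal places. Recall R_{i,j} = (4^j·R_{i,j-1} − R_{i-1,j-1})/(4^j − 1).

-0.06209

R_{1,1} = (4·(-0.0378689) − 0.0745919) / 3 = -0.0753558
R_{2,1} = -0.0566598 + (-0.0566598 − (-0.0378689))/3 = -0.0629234
R_{2,2} = -0.0629234 + (-0.0629234 − (-0.0753558))/15 = -0.0620946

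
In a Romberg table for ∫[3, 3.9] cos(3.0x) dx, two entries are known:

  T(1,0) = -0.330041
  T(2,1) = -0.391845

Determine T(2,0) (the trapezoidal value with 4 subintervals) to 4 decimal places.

-0.3764

From T(2,1) = (4·T(2,0) − T(1,0))/3, solve for T(2,0):
4·T(2,0) = 3·(-0.391845) + (-0.330041) = -1.505576
T(2,0) = -0.376394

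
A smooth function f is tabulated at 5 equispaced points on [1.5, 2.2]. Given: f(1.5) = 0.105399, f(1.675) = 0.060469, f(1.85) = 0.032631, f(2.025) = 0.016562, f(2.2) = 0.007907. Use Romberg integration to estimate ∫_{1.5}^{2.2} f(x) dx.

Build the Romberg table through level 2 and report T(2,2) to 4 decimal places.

T(0,0) (trapezoid, 1 panel, h=0.7000): 0.039657
T(1,0) (trapezoid, 2 panels, h=0.3500): 0.031249
T(2,0) (trapezoid, 4 panels, h=0.1750): 0.029105
T(1,1) = 0.031249 + (0.031249 − 0.039657)/3 = 0.028446
T(2,1) = 0.029105 + (0.029105 − 0.031249)/3 = 0.028390
T(2,2) = 0.028390 + (0.028390 − 0.028446)/15 = 0.028386

0.0284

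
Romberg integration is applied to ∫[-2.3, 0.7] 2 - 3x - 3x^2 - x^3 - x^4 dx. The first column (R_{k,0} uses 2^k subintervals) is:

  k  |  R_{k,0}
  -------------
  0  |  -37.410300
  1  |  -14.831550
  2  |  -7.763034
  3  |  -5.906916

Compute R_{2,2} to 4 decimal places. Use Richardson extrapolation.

-5.2803

R_{1,1} = (4·(-14.831550) − (-37.410300)) / 3 = -7.305300
R_{2,1} = -7.763034 + (-7.763034 − (-14.831550))/3 = -5.406862
R_{2,2} = (16·(-5.406862) − (-7.305300)) / 15 = -5.280299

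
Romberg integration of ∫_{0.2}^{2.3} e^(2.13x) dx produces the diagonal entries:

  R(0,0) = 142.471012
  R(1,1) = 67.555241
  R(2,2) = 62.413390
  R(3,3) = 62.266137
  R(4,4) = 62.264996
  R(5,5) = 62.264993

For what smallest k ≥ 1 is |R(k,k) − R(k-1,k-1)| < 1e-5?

|R(1,1) − R(0,0)| = 74.915771 ≥ 1e-5
|R(2,2) − R(1,1)| = 5.141851 ≥ 1e-5
|R(3,3) − R(2,2)| = 0.147253 ≥ 1e-5
|R(4,4) − R(3,3)| = 0.001141 ≥ 1e-5
|R(5,5) − R(4,4)| = 0.000003 < 1e-5

k = 5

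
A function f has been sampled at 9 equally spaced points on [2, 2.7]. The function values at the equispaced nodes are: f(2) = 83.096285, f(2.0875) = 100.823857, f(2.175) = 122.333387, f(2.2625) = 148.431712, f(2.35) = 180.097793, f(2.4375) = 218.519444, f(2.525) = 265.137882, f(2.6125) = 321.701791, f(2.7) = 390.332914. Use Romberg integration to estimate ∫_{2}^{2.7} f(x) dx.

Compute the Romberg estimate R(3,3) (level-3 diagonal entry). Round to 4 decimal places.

R(0,0) (trapezoid, 1 panel, h=0.7000): 165.700220
R(1,0) (trapezoid, 2 panels, h=0.3500): 145.884337
R(2,0) (trapezoid, 4 panels, h=0.1750): 140.749641
R(3,0) (trapezoid, 8 panels, h=0.0875): 139.454041
R(1,1) = 145.884337 + (145.884337 − 165.700220)/3 = 139.279043
R(2,1) = 140.749641 + (140.749641 − 145.884337)/3 = 139.038076
R(3,1) = 139.454041 + (139.454041 − 140.749641)/3 = 139.022174
R(2,2) = 139.038076 + (139.038076 − 139.279043)/15 = 139.022012
R(3,2) = 139.022174 + (139.022174 − 139.038076)/15 = 139.021114
R(3,3) = 139.021114 + (139.021114 − 139.022012)/63 = 139.021100

139.0211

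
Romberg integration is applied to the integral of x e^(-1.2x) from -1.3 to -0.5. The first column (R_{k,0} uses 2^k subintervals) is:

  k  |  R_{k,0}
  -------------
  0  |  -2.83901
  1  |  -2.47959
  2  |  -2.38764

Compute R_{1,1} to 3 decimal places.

-2.360

Richardson extrapolation on the trapezoidal column (denominator 4−1=3):
R_{1,1} = (4·(-2.47959) − (-2.83901)) / 3 = -2.35978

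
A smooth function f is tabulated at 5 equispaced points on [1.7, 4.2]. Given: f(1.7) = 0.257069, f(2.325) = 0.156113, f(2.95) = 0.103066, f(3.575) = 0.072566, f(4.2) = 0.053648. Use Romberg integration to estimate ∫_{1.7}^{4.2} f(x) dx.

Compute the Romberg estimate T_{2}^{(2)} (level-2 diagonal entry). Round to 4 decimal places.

0.2980

T_{0}^{(0)} (trapezoid, 1 panel, h=2.5000): 0.388396
T_{1}^{(0)} (trapezoid, 2 panels, h=1.2500): 0.323031
T_{2}^{(0)} (trapezoid, 4 panels, h=0.6250): 0.304440
T_{1}^{(1)} = 0.323031 + (0.323031 − 0.388396)/3 = 0.301243
T_{2}^{(1)} = 0.304440 + (0.304440 − 0.323031)/3 = 0.298243
T_{2}^{(2)} = 0.298243 + (0.298243 − 0.301243)/15 = 0.298043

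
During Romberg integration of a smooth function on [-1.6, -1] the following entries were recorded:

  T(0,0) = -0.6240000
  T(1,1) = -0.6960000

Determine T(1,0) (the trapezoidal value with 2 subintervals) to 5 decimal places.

From T(1,1) = (4·T(1,0) − T(0,0))/3, solve for T(1,0):
4·T(1,0) = 3·(-0.6960000) + (-0.6240000) = -2.7120000
T(1,0) = -0.6780000

-0.67800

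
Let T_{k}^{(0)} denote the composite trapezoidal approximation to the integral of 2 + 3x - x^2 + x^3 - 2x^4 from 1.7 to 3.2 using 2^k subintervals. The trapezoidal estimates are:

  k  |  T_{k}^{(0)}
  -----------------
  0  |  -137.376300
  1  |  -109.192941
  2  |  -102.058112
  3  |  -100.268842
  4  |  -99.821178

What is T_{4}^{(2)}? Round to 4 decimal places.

Richardson extrapolation on the trapezoidal column (denominator 4−1=3):
T_{3}^{(1)} = -100.268842 + (-100.268842 − (-102.058112))/3 = -99.672419
T_{4}^{(1)} = -99.821178 + (-99.821178 − (-100.268842))/3 = -99.671957
T_{4}^{(2)} = -99.671957 + (-99.671957 − (-99.672419))/15 = -99.671926

-99.6719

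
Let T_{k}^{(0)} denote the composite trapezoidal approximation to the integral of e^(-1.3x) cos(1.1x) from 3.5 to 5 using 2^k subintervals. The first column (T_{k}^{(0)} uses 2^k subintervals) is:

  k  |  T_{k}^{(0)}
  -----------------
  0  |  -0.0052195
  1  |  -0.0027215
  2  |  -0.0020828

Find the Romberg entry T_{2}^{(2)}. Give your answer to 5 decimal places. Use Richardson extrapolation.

-0.00187

Richardson extrapolation on the trapezoidal column (denominator 4−1=3):
T_{1}^{(1)} = (4·(-0.0027215) − (-0.0052195)) / 3 = -0.0018888
T_{2}^{(1)} = -0.0020828 + (-0.0020828 − (-0.0027215))/3 = -0.0018699
T_{2}^{(2)} = -0.0018699 + (-0.0018699 − (-0.0018888))/15 = -0.0018686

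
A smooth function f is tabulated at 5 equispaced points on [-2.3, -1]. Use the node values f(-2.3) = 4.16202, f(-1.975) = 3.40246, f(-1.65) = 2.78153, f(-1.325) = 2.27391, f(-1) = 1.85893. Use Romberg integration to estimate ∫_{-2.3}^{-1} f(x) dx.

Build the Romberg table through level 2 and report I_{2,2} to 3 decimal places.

3.715

I_{0,0} (trapezoid, 1 panel, h=1.3000): 3.91362
I_{1,0} (trapezoid, 2 panels, h=0.6500): 3.76480
I_{2,0} (trapezoid, 4 panels, h=0.3250): 3.72722
I_{1,1} = 3.76480 + (3.76480 − 3.91362)/3 = 3.71519
I_{2,1} = 3.72722 + (3.72722 − 3.76480)/3 = 3.71469
I_{2,2} = 3.71469 + (3.71469 − 3.71519)/15 = 3.71466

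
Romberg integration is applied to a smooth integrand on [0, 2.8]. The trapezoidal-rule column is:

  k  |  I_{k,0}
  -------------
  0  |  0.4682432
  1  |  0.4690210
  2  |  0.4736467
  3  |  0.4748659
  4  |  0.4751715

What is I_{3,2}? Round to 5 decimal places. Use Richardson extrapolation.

I_{2,1} = (4·0.4736467 − 0.4690210) / 3 = 0.4751886
I_{3,1} = (4·0.4748659 − 0.4736467) / 3 = 0.4752723
I_{3,2} = (16·0.4752723 − 0.4751886) / 15 = 0.4752779

0.47528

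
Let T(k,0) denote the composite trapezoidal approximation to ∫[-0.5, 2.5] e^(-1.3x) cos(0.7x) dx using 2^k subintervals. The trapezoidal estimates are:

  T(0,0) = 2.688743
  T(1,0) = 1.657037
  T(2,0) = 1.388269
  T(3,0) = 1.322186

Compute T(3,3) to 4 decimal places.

Richardson extrapolation on the trapezoidal column (denominator 4−1=3):
T(1,1) = 1.657037 + (1.657037 − 2.688743)/3 = 1.313135
T(2,1) = 1.388269 + (1.388269 − 1.657037)/3 = 1.298680
T(3,1) = (4·1.322186 − 1.388269) / 3 = 1.300158
T(2,2) = 1.298680 + (1.298680 − 1.313135)/15 = 1.297716
T(3,2) = 1.300158 + (1.300158 − 1.298680)/15 = 1.300257
T(3,3) = 1.300257 + (1.300257 − 1.297716)/63 = 1.300297

1.3003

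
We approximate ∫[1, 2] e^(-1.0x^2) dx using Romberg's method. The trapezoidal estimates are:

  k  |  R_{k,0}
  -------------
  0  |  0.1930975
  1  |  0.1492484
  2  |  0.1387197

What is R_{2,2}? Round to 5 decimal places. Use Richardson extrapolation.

R_{1,1} = 0.1492484 + (0.1492484 − 0.1930975)/3 = 0.1346320
R_{2,1} = (4·0.1387197 − 0.1492484) / 3 = 0.1352101
R_{2,2} = 0.1352101 + (0.1352101 − 0.1346320)/15 = 0.1352486
(Column j=1 coincides with Simpson's rule on the same nodes.)

0.13525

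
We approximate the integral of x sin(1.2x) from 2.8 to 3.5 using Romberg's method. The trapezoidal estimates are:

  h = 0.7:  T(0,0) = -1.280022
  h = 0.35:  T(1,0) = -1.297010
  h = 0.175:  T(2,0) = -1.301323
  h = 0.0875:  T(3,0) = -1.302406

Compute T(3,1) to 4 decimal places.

-1.3028

Richardson extrapolation on the trapezoidal column (denominator 4−1=3):
T(3,1) = -1.302406 + (-1.302406 − (-1.301323))/3 = -1.302767
(Column j=1 coincides with Simpson's rule on the same nodes.)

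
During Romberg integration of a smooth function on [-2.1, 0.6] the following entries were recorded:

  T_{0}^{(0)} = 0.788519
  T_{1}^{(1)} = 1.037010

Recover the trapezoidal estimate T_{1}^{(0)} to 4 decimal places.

0.9749

From T_{1}^{(1)} = (4·T_{1}^{(0)} − T_{0}^{(0)})/3, solve for T_{1}^{(0)}:
4·T_{1}^{(0)} = 3·1.037010 + 0.788519 = 3.899549
T_{1}^{(0)} = 0.974887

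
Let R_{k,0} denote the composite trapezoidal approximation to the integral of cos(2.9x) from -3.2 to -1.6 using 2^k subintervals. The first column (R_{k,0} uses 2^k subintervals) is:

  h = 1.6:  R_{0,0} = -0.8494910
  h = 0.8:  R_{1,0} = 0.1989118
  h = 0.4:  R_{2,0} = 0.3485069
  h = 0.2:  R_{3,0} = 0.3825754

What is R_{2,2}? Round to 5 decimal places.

R_{1,1} = (4·0.1989118 − (-0.8494910)) / 3 = 0.5483794
R_{2,1} = (4·0.3485069 − 0.1989118) / 3 = 0.3983719
R_{2,2} = 0.3983719 + (0.3983719 − 0.5483794)/15 = 0.3883714

0.38837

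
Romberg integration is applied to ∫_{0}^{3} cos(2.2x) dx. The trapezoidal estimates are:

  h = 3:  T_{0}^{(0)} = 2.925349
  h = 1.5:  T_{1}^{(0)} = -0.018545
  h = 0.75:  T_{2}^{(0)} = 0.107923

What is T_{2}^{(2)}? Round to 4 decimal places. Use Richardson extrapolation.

0.2267

T_{1}^{(1)} = -0.018545 + (-0.018545 − 2.925349)/3 = -0.999843
T_{2}^{(1)} = 0.107923 + (0.107923 − (-0.018545))/3 = 0.150079
T_{2}^{(2)} = (16·0.150079 − (-0.999843)) / 15 = 0.226740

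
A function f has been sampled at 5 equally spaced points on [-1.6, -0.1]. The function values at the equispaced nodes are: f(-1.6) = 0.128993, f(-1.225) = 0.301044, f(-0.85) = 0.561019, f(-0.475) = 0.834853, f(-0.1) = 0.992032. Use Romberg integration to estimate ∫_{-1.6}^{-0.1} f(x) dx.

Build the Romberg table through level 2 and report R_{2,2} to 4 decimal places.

R_{0,0} (trapezoid, 1 panel, h=1.5000): 0.840769
R_{1,0} (trapezoid, 2 panels, h=0.7500): 0.841149
R_{2,0} (trapezoid, 4 panels, h=0.3750): 0.846536
R_{1,1} = 0.841149 + (0.841149 − 0.840769)/3 = 0.841276
R_{2,1} = 0.846536 + (0.846536 − 0.841149)/3 = 0.848332
R_{2,2} = 0.848332 + (0.848332 − 0.841276)/15 = 0.848802

0.8488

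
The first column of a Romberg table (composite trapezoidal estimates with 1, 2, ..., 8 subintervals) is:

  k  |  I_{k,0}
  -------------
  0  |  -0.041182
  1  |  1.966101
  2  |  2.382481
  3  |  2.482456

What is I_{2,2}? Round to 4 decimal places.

Richardson extrapolation on the trapezoidal column (denominator 4−1=3):
I_{1,1} = (4·1.966101 − (-0.041182)) / 3 = 2.635195
I_{2,1} = 2.382481 + (2.382481 − 1.966101)/3 = 2.521274
I_{2,2} = 2.521274 + (2.521274 − 2.635195)/15 = 2.513679

2.5137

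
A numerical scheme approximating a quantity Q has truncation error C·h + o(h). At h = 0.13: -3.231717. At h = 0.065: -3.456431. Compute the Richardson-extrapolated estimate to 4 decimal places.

-3.6811

Extrapolated value = (2·A(h/2) − A(h)) / (2 − 1)
= (2·(-3.456431) − (-3.231717)) / 1
= -3.681145 / 1 = -3.681145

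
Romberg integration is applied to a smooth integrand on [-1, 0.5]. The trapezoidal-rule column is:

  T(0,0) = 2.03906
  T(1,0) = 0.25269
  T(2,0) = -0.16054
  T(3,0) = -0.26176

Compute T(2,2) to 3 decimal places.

-0.295

Richardson extrapolation on the trapezoidal column (denominator 4−1=3):
T(1,1) = 0.25269 + (0.25269 − 2.03906)/3 = -0.34277
T(2,1) = (4·(-0.16054) − 0.25269) / 3 = -0.29828
T(2,2) = (16·(-0.29828) − (-0.34277)) / 15 = -0.29531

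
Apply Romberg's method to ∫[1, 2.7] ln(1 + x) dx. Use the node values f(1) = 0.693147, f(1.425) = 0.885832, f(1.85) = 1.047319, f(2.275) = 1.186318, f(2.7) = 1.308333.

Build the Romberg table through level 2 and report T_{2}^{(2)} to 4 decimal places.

T_{0}^{(0)} (trapezoid, 1 panel, h=1.7000): 1.701258
T_{1}^{(0)} (trapezoid, 2 panels, h=0.8500): 1.740850
T_{2}^{(0)} (trapezoid, 4 panels, h=0.4250): 1.751089
T_{1}^{(1)} = 1.740850 + (1.740850 − 1.701258)/3 = 1.754047
T_{2}^{(1)} = 1.751089 + (1.751089 − 1.740850)/3 = 1.754502
T_{2}^{(2)} = 1.754502 + (1.754502 − 1.754047)/15 = 1.754532

1.7545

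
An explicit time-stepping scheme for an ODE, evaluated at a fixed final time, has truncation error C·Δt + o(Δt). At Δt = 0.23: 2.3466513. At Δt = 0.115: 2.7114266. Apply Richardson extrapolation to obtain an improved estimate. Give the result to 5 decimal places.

The leading error scales as Δt; refining by a factor of 2 reduces it by 2^1 = 2.
Extrapolated value = (2·A(Δt/2) − A(Δt)) / (2 − 1)
= (2·2.7114266 − 2.3466513) / 1
= 3.0762019 / 1 = 3.0762019

3.07620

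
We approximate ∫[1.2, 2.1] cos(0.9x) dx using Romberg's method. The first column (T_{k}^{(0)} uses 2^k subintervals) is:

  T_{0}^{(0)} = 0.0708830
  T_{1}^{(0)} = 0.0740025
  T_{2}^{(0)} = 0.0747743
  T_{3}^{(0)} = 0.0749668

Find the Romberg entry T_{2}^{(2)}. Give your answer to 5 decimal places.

0.07503

Richardson extrapolation on the trapezoidal column (denominator 4−1=3):
T_{1}^{(1)} = (4·0.0740025 − 0.0708830) / 3 = 0.0750423
T_{2}^{(1)} = (4·0.0747743 − 0.0740025) / 3 = 0.0750316
T_{2}^{(2)} = 0.0750316 + (0.0750316 − 0.0750423)/15 = 0.0750309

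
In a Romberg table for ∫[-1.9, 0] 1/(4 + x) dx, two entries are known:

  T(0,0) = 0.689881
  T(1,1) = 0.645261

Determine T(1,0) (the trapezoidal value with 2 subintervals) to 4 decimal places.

From T(1,1) = (4·T(1,0) − T(0,0))/3, solve for T(1,0):
4·T(1,0) = 3·0.645261 + 0.689881 = 2.625664
T(1,0) = 0.656416

0.6564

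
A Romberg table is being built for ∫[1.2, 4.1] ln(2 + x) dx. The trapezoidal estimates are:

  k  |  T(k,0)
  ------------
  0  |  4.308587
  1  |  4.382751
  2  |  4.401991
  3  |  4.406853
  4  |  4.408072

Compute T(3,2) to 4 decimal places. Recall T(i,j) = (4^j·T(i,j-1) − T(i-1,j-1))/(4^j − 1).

T(2,1) = 4.401991 + (4.401991 − 4.382751)/3 = 4.408404
T(3,1) = (4·4.406853 − 4.401991) / 3 = 4.408474
T(3,2) = 4.408474 + (4.408474 − 4.408404)/15 = 4.408479

4.4085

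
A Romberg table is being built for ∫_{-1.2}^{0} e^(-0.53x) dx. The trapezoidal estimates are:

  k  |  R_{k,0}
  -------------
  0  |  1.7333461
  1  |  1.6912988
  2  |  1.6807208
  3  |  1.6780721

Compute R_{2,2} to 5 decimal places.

R_{1,1} = (4·1.6912988 − 1.7333461) / 3 = 1.6772830
R_{2,1} = 1.6807208 + (1.6807208 − 1.6912988)/3 = 1.6771948
R_{2,2} = 1.6771948 + (1.6771948 − 1.6772830)/15 = 1.6771889

1.67719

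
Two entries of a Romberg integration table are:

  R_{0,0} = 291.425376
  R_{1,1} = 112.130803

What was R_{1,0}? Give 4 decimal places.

From R_{1,1} = (4·R_{1,0} − R_{0,0})/3, solve for R_{1,0}:
4·R_{1,0} = 3·112.130803 + 291.425376 = 627.817785
R_{1,0} = 156.954446

156.9544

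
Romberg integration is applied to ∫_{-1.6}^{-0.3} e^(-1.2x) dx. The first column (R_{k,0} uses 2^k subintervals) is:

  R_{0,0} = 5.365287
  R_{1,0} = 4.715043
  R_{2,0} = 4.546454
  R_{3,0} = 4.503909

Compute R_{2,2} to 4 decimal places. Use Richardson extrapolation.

4.4897

Richardson extrapolation on the trapezoidal column (denominator 4−1=3):
R_{1,1} = (4·4.715043 − 5.365287) / 3 = 4.498295
R_{2,1} = 4.546454 + (4.546454 − 4.715043)/3 = 4.490258
R_{2,2} = 4.490258 + (4.490258 − 4.498295)/15 = 4.489722
(Column j=1 coincides with Simpson's rule on the same nodes.)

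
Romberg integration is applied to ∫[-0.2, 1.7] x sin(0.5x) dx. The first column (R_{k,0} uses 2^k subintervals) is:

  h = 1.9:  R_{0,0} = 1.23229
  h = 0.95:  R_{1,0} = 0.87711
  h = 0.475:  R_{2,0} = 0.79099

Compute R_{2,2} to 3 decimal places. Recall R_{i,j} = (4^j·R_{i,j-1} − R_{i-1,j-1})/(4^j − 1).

0.763

R_{1,1} = (4·0.87711 − 1.23229) / 3 = 0.75872
R_{2,1} = 0.79099 + (0.79099 − 0.87711)/3 = 0.76228
R_{2,2} = (16·0.76228 − 0.75872) / 15 = 0.76252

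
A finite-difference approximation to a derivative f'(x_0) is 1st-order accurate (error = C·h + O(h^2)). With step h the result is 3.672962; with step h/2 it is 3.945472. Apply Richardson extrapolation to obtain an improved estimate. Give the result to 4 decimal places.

Extrapolated value = (2·A(h/2) − A(h)) / (2 − 1)
= (2·3.945472 − 3.672962) / 1
= 4.217982 / 1 = 4.217982

4.2180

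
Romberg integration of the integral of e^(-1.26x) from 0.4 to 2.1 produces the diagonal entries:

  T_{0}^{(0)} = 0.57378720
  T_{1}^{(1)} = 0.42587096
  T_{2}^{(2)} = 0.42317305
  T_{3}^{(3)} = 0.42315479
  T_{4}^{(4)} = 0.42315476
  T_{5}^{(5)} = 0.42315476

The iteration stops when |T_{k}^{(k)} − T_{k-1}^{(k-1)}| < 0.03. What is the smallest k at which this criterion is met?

k = 2

|T_{1}^{(1)} − T_{0}^{(0)}| = 0.14791624 ≥ 0.03
|T_{2}^{(2)} − T_{1}^{(1)}| = 0.00269791 < 0.03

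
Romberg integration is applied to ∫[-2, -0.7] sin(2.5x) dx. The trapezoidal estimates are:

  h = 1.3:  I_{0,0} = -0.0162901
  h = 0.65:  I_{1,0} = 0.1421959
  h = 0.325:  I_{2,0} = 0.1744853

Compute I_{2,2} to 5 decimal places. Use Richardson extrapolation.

I_{1,1} = (4·0.1421959 − (-0.0162901)) / 3 = 0.1950246
I_{2,1} = (4·0.1744853 − 0.1421959) / 3 = 0.1852484
I_{2,2} = 0.1852484 + (0.1852484 − 0.1950246)/15 = 0.1845967

0.18460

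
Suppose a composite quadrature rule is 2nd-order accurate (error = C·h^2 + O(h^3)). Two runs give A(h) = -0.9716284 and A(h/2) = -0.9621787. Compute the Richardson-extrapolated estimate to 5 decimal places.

The leading error scales as h^2; refining by a factor of 2 reduces it by 2^2 = 4.
Extrapolated value = (4·A(h/2) − A(h)) / (4 − 1)
= (4·(-0.9621787) − (-0.9716284)) / 3
= -2.8770864 / 3 = -0.9590288

-0.95903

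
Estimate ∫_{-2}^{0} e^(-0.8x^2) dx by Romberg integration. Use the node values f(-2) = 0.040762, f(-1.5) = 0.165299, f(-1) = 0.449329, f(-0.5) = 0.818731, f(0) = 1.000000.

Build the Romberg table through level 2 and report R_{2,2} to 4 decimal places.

R_{0,0} (trapezoid, 1 panel, h=2.0000): 1.040762
R_{1,0} (trapezoid, 2 panels, h=1.0000): 0.969710
R_{2,0} (trapezoid, 4 panels, h=0.5000): 0.976870
R_{1,1} = 0.969710 + (0.969710 − 1.040762)/3 = 0.946026
R_{2,1} = 0.976870 + (0.976870 − 0.969710)/3 = 0.979257
R_{2,2} = 0.979257 + (0.979257 − 0.946026)/15 = 0.981472

0.9815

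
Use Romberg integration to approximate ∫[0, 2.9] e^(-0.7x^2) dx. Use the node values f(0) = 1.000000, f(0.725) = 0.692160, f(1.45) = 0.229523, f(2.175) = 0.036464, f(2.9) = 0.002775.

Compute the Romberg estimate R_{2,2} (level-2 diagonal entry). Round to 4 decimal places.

1.0662

R_{0,0} (trapezoid, 1 panel, h=2.9000): 1.454024
R_{1,0} (trapezoid, 2 panels, h=1.4500): 1.059820
R_{2,0} (trapezoid, 4 panels, h=0.7250): 1.058163
R_{1,1} = 1.059820 + (1.059820 − 1.454024)/3 = 0.928419
R_{2,1} = 1.058163 + (1.058163 − 1.059820)/3 = 1.057611
R_{2,2} = 1.057611 + (1.057611 − 0.928419)/15 = 1.066224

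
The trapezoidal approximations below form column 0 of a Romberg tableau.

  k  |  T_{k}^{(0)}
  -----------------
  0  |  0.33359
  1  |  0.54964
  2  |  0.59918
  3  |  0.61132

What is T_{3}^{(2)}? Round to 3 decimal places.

T_{2}^{(1)} = (4·0.59918 − 0.54964) / 3 = 0.61569
T_{3}^{(1)} = 0.61132 + (0.61132 − 0.59918)/3 = 0.61537
T_{3}^{(2)} = (16·0.61537 − 0.61569) / 15 = 0.61535

0.615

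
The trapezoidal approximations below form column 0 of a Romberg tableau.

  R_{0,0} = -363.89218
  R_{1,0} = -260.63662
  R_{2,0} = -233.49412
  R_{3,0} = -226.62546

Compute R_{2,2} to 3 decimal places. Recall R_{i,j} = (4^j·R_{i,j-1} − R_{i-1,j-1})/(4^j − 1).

R_{1,1} = (4·(-260.63662) − (-363.89218)) / 3 = -226.21810
R_{2,1} = -233.49412 + (-233.49412 − (-260.63662))/3 = -224.44662
R_{2,2} = -224.44662 + (-224.44662 − (-226.21810))/15 = -224.32852

-224.329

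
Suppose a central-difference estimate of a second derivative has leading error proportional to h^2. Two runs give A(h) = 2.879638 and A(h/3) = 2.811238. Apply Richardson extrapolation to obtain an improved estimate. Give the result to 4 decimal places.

2.8027

The leading error scales as h^2; refining by a factor of 3 reduces it by 3^2 = 9.
Extrapolated value = (9·A(h/3) − A(h)) / (9 − 1)
= (9·2.811238 − 2.879638) / 8
= 22.421504 / 8 = 2.802688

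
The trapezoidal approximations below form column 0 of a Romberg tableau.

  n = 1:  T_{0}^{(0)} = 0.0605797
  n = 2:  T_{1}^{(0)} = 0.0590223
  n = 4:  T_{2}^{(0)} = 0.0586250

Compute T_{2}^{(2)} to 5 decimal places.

0.05849

Richardson extrapolation on the trapezoidal column (denominator 4−1=3):
T_{1}^{(1)} = 0.0590223 + (0.0590223 − 0.0605797)/3 = 0.0585032
T_{2}^{(1)} = 0.0586250 + (0.0586250 − 0.0590223)/3 = 0.0584926
T_{2}^{(2)} = (16·0.0584926 − 0.0585032) / 15 = 0.0584919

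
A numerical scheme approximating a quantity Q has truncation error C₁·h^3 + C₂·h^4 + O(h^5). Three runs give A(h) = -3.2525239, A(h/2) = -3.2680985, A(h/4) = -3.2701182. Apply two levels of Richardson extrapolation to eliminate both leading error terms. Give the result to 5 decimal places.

-3.27041

First eliminate the h^3 term (factor 2^3 = 8):
  B₁ = (8·(-3.2680985) − (-3.2525239))/7 = -3.2703234
  B₂ = (8·(-3.2701182) − (-3.2680985))/7 = -3.2704067
Then eliminate the h^4 term (factor 2^4 = 16):
  (16·(-3.2704067) − (-3.2703234))/15 = -3.2704123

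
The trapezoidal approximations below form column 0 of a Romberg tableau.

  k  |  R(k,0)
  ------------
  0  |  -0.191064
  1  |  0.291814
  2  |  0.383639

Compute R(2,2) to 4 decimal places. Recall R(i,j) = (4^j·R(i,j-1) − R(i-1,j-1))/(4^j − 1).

0.4117

Richardson extrapolation on the trapezoidal column (denominator 4−1=3):
R(1,1) = (4·0.291814 − (-0.191064)) / 3 = 0.452773
R(2,1) = (4·0.383639 − 0.291814) / 3 = 0.414247
R(2,2) = 0.414247 + (0.414247 − 0.452773)/15 = 0.411679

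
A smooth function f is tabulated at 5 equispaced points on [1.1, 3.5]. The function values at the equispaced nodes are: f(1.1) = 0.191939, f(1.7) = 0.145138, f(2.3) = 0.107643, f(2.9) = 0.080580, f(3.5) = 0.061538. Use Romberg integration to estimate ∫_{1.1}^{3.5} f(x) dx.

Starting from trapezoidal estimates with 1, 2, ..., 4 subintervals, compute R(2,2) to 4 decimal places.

0.2744

R(0,0) (trapezoid, 1 panel, h=2.4000): 0.304172
R(1,0) (trapezoid, 2 panels, h=1.2000): 0.281258
R(2,0) (trapezoid, 4 panels, h=0.6000): 0.276060
R(1,1) = 0.281258 + (0.281258 − 0.304172)/3 = 0.273620
R(2,1) = 0.276060 + (0.276060 − 0.281258)/3 = 0.274327
R(2,2) = 0.274327 + (0.274327 − 0.273620)/15 = 0.274374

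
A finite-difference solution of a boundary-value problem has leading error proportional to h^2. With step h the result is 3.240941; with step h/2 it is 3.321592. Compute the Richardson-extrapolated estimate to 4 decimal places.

The leading error scales as h^2; refining by a factor of 2 reduces it by 2^2 = 4.
Extrapolated value = (4·A(h/2) − A(h)) / (4 − 1)
= (4·3.321592 − 3.240941) / 3
= 10.045427 / 3 = 3.348476

3.3485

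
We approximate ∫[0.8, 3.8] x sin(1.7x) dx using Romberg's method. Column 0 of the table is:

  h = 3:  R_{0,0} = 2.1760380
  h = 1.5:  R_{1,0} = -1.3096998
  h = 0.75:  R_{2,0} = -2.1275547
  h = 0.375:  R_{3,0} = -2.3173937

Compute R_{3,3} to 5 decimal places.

R_{1,1} = (4·(-1.3096998) − 2.1760380) / 3 = -2.4716124
R_{2,1} = -2.1275547 + (-2.1275547 − (-1.3096998))/3 = -2.4001730
R_{3,1} = (4·(-2.3173937) − (-2.1275547)) / 3 = -2.3806734
R_{2,2} = (16·(-2.4001730) − (-2.4716124)) / 15 = -2.3954104
R_{3,2} = -2.3806734 + (-2.3806734 − (-2.4001730))/15 = -2.3793734
R_{3,3} = (64·(-2.3793734) − (-2.3954104)) / 63 = -2.3791188

-2.37912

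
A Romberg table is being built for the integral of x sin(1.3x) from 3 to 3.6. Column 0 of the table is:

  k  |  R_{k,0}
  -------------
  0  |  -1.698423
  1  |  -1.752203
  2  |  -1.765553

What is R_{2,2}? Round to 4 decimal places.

-1.7700

Richardson extrapolation on the trapezoidal column (denominator 4−1=3):
R_{1,1} = -1.752203 + (-1.752203 − (-1.698423))/3 = -1.770130
R_{2,1} = (4·(-1.765553) − (-1.752203)) / 3 = -1.770003
R_{2,2} = -1.770003 + (-1.770003 − (-1.770130))/15 = -1.769995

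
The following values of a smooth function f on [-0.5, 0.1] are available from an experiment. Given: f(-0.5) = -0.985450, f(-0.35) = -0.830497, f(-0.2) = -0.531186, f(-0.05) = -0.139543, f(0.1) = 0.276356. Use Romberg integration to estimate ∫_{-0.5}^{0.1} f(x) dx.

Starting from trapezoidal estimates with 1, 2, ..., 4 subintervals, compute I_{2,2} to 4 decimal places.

I_{0,0} (trapezoid, 1 panel, h=0.6000): -0.212728
I_{1,0} (trapezoid, 2 panels, h=0.3000): -0.265720
I_{2,0} (trapezoid, 4 panels, h=0.1500): -0.278366
I_{1,1} = -0.265720 + (-0.265720 − (-0.212728))/3 = -0.283384
I_{2,1} = -0.278366 + (-0.278366 − (-0.265720))/3 = -0.282581
I_{2,2} = -0.282581 + (-0.282581 − (-0.283384))/15 = -0.282527

-0.2825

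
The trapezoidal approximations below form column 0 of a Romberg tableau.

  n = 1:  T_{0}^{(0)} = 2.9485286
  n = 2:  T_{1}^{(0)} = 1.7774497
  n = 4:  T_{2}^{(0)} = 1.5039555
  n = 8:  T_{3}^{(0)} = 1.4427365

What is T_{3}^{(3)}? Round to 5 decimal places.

1.42310

T_{1}^{(1)} = 1.7774497 + (1.7774497 − 2.9485286)/3 = 1.3870901
T_{2}^{(1)} = (4·1.5039555 − 1.7774497) / 3 = 1.4127908
T_{3}^{(1)} = 1.4427365 + (1.4427365 − 1.5039555)/3 = 1.4223302
T_{2}^{(2)} = 1.4127908 + (1.4127908 − 1.3870901)/15 = 1.4145042
T_{3}^{(2)} = 1.4223302 + (1.4223302 − 1.4127908)/15 = 1.4229662
T_{3}^{(3)} = (64·1.4229662 − 1.4145042) / 63 = 1.4231005
(Column j=1 coincides with Simpson's rule on the same nodes.)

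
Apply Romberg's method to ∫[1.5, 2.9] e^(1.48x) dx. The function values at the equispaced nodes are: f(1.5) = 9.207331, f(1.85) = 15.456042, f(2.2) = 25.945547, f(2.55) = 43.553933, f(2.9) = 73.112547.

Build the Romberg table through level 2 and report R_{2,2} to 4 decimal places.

43.1807

R_{0,0} (trapezoid, 1 panel, h=1.4000): 57.623915
R_{1,0} (trapezoid, 2 panels, h=0.7000): 46.973840
R_{2,0} (trapezoid, 4 panels, h=0.3500): 44.140411
R_{1,1} = 46.973840 + (46.973840 − 57.623915)/3 = 43.423815
R_{2,1} = 44.140411 + (44.140411 − 46.973840)/3 = 43.195935
R_{2,2} = 43.195935 + (43.195935 − 43.423815)/15 = 43.180743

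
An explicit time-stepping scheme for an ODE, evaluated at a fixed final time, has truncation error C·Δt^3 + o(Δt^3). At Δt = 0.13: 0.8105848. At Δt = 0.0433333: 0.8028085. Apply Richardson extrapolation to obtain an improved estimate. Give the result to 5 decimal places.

The leading error scales as Δt^3; refining by a factor of 3 reduces it by 3^3 = 27.
Extrapolated value = (27·A(Δt/3) − A(Δt)) / (27 − 1)
= (27·0.8028085 − 0.8105848) / 26
= 20.8652447 / 26 = 0.8025094

0.80251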